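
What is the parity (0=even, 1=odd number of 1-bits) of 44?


0b101100 has 3 ones => parity 1

1


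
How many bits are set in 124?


0b1111100 has 5 set bits

5


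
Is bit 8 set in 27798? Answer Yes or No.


0b110110010010110, bit 8 = 0. No

No


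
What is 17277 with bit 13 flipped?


17277 ^ (1 << 13) = 17277 ^ 8192 = 25469

25469


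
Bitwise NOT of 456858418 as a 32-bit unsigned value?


~0b11011001110110001101100110010 = 0b11100100110001001110010011001101 = 3838108877 (32-bit unsigned)

3838108877


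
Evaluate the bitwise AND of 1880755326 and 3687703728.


0b1110000000110100000110001111110 & 0b11011011110011011110010010110000 = 0b1010000000010000000010000110000 = 1342702640

1342702640


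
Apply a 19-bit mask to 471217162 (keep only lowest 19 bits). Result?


471217162 & 524287 = 406538

406538


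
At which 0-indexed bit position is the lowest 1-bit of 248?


0b11111000. Lowest set bit at position 3

3


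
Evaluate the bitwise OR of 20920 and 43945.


0b101000110111000 | 0b1010101110101001 = 0b1111101110111001 = 64441

64441


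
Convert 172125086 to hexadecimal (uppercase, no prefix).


172125086 = A426B9E hex

A426B9E


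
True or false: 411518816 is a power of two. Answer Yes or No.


0b11000100001110100011101100000. Multiple bits set => No

No


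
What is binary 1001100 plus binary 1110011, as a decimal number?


1001100 + 1110011 = 10111111 = 191

191


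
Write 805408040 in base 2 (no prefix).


805408040 = 110000000000011000110100101000 in binary

110000000000011000110100101000


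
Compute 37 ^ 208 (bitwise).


0b100101 ^ 0b11010000 = 0b11110101 = 245

245


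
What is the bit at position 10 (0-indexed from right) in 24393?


0b101111101001001, position 10 = 1

1


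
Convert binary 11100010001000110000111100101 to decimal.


11100010001000110000111100101 in decimal = 474243557

474243557


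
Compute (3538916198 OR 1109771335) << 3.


Step 1: 3538916198 | 1109771335 = 3538933607
Step 2: 3538933607 << 3 = 28311468856

28311468856


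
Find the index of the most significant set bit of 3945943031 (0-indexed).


0b11101011001100100100111111110111. Highest set bit at position 31

31


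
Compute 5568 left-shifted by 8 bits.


0b1010111000000 << 8 = 0b101011100000000000000 = 1425408

1425408


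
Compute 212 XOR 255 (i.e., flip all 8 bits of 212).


212 ^ 255 = 43

43


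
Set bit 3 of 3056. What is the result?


3056 | (1 << 3) = 3056 | 8 = 3064

3064


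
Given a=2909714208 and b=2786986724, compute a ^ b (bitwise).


2909714208 ^ 2786986724 = 191937988

191937988


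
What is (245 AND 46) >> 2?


Step 1: 245 & 46 = 36
Step 2: 36 >> 2 = 9

9


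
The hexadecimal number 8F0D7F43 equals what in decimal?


8F0D7F43 hex = 2400026435 decimal

2400026435


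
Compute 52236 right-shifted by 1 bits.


0b1100110000001100 >> 1 = 0b110011000000110 = 26118

26118


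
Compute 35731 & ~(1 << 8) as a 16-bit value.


35731 & ~(1 << 8) = 35475

35475


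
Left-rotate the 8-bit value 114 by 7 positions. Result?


Rotate 0b1110010 left by 7 (8-bit) = 0b111001 = 57

57


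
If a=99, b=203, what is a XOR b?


99 ^ 203 = 168

168


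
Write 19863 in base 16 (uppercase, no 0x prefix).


19863 = 4D97 hex

4D97


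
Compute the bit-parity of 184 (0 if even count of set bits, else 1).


0b10111000 has 4 ones => parity 0

0


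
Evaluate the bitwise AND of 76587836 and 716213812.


0b100100100001010001100111100 & 0b101010101100001000111000110100 = 0b100100001000001000110100 = 9470516

9470516


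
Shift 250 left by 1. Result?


0b11111010 << 1 = 0b111110100 = 500

500


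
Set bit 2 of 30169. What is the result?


30169 | (1 << 2) = 30169 | 4 = 30173

30173


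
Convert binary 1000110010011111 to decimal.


1000110010011111 in decimal = 35999

35999


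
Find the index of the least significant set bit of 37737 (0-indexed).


0b1001001101101001. Lowest set bit at position 0

0


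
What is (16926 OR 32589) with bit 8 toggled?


Step 1: 16926 | 32589 = 32607
Step 2: 32607 ^ (1 << 8) = 32607 ^ 256 = 32351

32351


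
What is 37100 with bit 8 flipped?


37100 ^ (1 << 8) = 37100 ^ 256 = 37356

37356


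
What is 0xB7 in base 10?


B7 hex = 183 decimal

183


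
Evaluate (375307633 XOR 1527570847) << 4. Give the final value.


Step 1: 375307633 ^ 1527570847 = 1297243374
Step 2: 1297243374 << 4 = 20755893984

20755893984


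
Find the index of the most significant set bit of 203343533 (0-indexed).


0b1100000111101100011010101101. Highest set bit at position 27

27


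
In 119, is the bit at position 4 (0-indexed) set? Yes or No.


0b1110111, bit 4 = 1. Yes

Yes


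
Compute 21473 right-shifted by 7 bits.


0b101001111100001 >> 7 = 0b10100111 = 167

167


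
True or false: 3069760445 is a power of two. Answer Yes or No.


0b10110110111110001101001110111101. Multiple bits set => No

No


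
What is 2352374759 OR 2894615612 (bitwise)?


0b10001100001101100110001111100111 | 0b10101100100010000101010000111100 = 0b10101100101111100111011111111111 = 2898163711

2898163711


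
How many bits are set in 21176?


0b101001010111000 has 7 set bits

7


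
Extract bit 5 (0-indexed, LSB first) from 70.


0b1000110, position 5 = 0

0


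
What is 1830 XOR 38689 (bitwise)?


0b11100100110 ^ 0b1001011100100001 = 0b1001000000000111 = 36871

36871


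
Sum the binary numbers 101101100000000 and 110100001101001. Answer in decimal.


101101100000000 + 110100001101001 = 1100001101101001 = 50025

50025


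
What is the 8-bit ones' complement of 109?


109 ^ 255 = 146

146


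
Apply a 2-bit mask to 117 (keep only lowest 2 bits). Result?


117 & 3 = 1

1


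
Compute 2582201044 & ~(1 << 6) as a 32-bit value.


2582201044 & ~(1 << 6) = 2582200980

2582200980


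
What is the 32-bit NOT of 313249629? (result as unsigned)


~0b10010101010111100111101011101 = 0b11101101010101000011000010100010 = 3981717666 (32-bit unsigned)

3981717666


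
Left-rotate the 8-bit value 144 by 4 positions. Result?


Rotate 0b10010000 left by 4 (8-bit) = 0b1001 = 9

9


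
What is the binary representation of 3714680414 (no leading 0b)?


3714680414 = 11011101011010011000011001011110 in binary

11011101011010011000011001011110


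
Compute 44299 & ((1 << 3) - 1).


44299 & 7 = 3

3


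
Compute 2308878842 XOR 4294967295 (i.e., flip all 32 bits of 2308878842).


2308878842 ^ 4294967295 = 1986088453

1986088453


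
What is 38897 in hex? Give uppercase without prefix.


38897 = 97F1 hex

97F1


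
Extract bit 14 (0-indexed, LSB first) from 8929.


0b10001011100001, position 14 = 0

0


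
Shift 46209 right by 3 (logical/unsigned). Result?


0b1011010010000001 >> 3 = 0b1011010010000 = 5776

5776


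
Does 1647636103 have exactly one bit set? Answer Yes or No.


0b1100010001101001110111010000111. Multiple bits set => No

No


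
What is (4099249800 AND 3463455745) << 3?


Step 1: 4099249800 & 3463455745 = 3293578240
Step 2: 3293578240 << 3 = 26348625920

26348625920


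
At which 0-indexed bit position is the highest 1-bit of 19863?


0b100110110010111. Highest set bit at position 14

14


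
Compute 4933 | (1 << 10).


4933 | (1 << 10) = 4933 | 1024 = 5957

5957


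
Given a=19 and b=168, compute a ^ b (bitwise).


19 ^ 168 = 187

187


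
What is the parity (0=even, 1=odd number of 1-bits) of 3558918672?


0b11010100001000001100101000010000 has 10 ones => parity 0

0


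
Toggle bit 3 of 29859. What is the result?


29859 ^ (1 << 3) = 29859 ^ 8 = 29867

29867


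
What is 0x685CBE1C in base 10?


685CBE1C hex = 1750908444 decimal

1750908444


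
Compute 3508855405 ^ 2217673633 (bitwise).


0b11010001001001001110001001101101 ^ 0b10000100001011110000001110100001 = 0b1010101000010111110000111001100 = 1426842060

1426842060


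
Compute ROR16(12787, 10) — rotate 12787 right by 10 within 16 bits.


Rotate 0b11000111110011 right by 10 (16-bit) = 0b111110011001100 = 31948

31948


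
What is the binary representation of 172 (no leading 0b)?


172 = 10101100 in binary

10101100


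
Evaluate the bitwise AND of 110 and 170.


0b1101110 & 0b10101010 = 0b101010 = 42

42


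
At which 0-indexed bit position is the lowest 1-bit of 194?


0b11000010. Lowest set bit at position 1

1


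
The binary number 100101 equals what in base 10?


100101 in decimal = 37

37


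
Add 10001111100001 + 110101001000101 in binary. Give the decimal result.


10001111100001 + 110101001000101 = 1000111000100110 = 36390

36390


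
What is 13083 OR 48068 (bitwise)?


0b11001100011011 | 0b1011101111000100 = 0b1011101111011111 = 48095

48095


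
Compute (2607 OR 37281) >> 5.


Step 1: 2607 | 37281 = 39855
Step 2: 39855 >> 5 = 1245

1245


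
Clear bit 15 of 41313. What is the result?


41313 & ~(1 << 15) = 8545

8545


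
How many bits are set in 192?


0b11000000 has 2 set bits

2


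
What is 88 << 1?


0b1011000 << 1 = 0b10110000 = 176

176


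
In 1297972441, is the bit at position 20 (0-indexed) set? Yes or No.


0b1001101010111010111110011011001, bit 20 = 1. Yes

Yes


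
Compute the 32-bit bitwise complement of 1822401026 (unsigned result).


~0b1101100100111111010001000000010 = 0b10010011011000000101110111111101 = 2472566269 (32-bit unsigned)

2472566269


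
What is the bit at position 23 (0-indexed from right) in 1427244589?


0b1010101000100100000011000101101, position 23 = 0

0


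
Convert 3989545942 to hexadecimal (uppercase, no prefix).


3989545942 = EDCBA3D6 hex

EDCBA3D6


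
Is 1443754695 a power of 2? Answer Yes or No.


0b1010110000011011111001011000111. Multiple bits set => No

No


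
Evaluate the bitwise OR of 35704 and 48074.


0b1000101101111000 | 0b1011101111001010 = 0b1011101111111010 = 48122

48122


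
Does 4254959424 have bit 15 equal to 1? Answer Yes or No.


0b11111101100111011000011101000000, bit 15 = 1. Yes

Yes


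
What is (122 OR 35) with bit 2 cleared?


Step 1: 122 | 35 = 123
Step 2: 123 & ~(1 << 2) = 123

123


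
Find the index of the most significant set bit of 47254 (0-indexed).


0b1011100010010110. Highest set bit at position 15

15


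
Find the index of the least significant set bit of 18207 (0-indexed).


0b100011100011111. Lowest set bit at position 0

0


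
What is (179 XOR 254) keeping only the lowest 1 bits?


Step 1: 179 ^ 254 = 77
Step 2: 77 & 1 = 1

1


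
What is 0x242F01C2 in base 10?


242F01C2 hex = 607060418 decimal

607060418


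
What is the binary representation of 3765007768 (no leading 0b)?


3765007768 = 11100000011010010111010110011000 in binary

11100000011010010111010110011000


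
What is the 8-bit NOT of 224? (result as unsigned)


~0b11100000 = 0b11111 = 31 (8-bit unsigned)

31


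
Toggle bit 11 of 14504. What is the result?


14504 ^ (1 << 11) = 14504 ^ 2048 = 12456

12456


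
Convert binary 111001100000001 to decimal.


111001100000001 in decimal = 29441

29441


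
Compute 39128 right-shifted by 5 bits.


0b1001100011011000 >> 5 = 0b10011000110 = 1222

1222


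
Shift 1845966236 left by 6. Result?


0b1101110000001110011010110011100 << 6 = 0b1101110000001110011010110011100000000 = 118141839104

118141839104


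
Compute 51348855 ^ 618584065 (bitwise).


0b11000011111000010101110111 ^ 0b100100110111101101100000000001 = 0b100111110100010101110101110110 = 668032374

668032374


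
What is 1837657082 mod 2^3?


1837657082 & 7 = 2

2


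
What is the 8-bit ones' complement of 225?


225 ^ 255 = 30

30


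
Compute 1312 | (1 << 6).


1312 | (1 << 6) = 1312 | 64 = 1376

1376


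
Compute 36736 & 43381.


0b1000111110000000 & 0b1010100101110101 = 0b1000100100000000 = 35072

35072


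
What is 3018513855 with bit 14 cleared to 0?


3018513855 & ~(1 << 14) = 3018497471

3018497471


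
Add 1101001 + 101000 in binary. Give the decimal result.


1101001 + 101000 = 10010001 = 145

145


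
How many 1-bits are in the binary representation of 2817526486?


0b10100111111100000000101011010110 has 16 set bits

16


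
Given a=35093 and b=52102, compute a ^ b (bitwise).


35093 ^ 52102 = 17043

17043


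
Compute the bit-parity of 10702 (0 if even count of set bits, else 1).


0b10100111001110 has 8 ones => parity 0

0


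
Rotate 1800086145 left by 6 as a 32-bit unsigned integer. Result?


Rotate 0b1101011010010110010001010000001 left by 6 (32-bit) = 0b11010010110010001010000001011010 = 3536363610

3536363610


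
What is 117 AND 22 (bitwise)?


0b1110101 & 0b10110 = 0b10100 = 20

20


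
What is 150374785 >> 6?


0b1000111101101000100110000001 >> 6 = 0b1000111101101000100110 = 2349606

2349606


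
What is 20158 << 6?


0b100111010111110 << 6 = 0b100111010111110000000 = 1290112

1290112


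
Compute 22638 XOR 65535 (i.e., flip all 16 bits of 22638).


22638 ^ 65535 = 42897

42897


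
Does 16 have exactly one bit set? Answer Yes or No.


0b10000. Only one bit set => Yes

Yes


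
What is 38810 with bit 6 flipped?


38810 ^ (1 << 6) = 38810 ^ 64 = 38874

38874


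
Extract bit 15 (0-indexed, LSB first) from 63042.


0b1111011001000010, position 15 = 1

1


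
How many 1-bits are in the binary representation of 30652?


0b111011110111100 has 11 set bits

11


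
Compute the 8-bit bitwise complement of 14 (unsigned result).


~0b1110 = 0b11110001 = 241 (8-bit unsigned)

241


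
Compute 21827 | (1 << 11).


21827 | (1 << 11) = 21827 | 2048 = 23875

23875


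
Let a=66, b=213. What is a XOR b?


66 ^ 213 = 151

151


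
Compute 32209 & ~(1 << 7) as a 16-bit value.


32209 & ~(1 << 7) = 32081

32081


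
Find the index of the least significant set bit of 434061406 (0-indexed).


0b11001110111110100000001011110. Lowest set bit at position 1

1


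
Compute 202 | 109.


0b11001010 | 0b1101101 = 0b11101111 = 239

239


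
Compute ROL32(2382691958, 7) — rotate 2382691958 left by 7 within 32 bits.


Rotate 0b10001110000001001111111001110110 left by 7 (32-bit) = 0b10011111110011101101000111 = 41892679

41892679


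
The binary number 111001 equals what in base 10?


111001 in decimal = 57

57


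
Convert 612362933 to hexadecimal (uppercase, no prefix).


612362933 = 247FEAB5 hex

247FEAB5


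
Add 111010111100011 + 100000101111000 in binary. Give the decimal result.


111010111100011 + 100000101111000 = 1011011101011011 = 46939

46939


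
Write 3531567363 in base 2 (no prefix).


3531567363 = 11010010011111110111000100000011 in binary

11010010011111110111000100000011


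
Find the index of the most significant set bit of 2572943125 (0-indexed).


0b10011001010110111111111100010101. Highest set bit at position 31

31


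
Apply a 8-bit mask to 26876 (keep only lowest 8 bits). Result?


26876 & 255 = 252

252


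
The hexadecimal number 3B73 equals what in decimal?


3B73 hex = 15219 decimal

15219


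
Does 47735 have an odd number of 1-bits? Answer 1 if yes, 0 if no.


0b1011101001110111 has 11 ones => parity 1

1


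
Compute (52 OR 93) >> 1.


Step 1: 52 | 93 = 125
Step 2: 125 >> 1 = 62

62


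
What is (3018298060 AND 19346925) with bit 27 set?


Step 1: 3018298060 & 19346925 = 19337420
Step 2: 19337420 | (1 << 27) = 19337420 | 134217728 = 153555148

153555148


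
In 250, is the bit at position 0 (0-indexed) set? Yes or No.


0b11111010, bit 0 = 0. No

No


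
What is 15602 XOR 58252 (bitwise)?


0b11110011110010 ^ 0b1110001110001100 = 0b1101111101111110 = 57214

57214


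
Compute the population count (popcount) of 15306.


0b11101111001010 has 9 set bits

9


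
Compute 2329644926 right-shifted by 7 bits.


0b10001010110110111000111101111110 >> 7 = 0b1000101011011011100011110 = 18200350

18200350


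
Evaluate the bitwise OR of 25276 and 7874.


0b110001010111100 | 0b1111011000010 = 0b111111011111110 = 32510

32510


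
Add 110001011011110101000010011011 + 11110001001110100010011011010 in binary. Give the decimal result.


110001011011110101000010011011 + 11110001001110100010011011010 = 1001111100101101001010101110101 = 1335268725

1335268725


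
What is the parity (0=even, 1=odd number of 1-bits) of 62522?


0b1111010000111010 has 9 ones => parity 1

1


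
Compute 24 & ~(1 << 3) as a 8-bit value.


24 & ~(1 << 3) = 16

16


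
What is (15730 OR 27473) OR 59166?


Step 1: 15730 | 27473 = 32627
Step 2: 32627 | 59166 = 65407

65407


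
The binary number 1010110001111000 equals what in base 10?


1010110001111000 in decimal = 44152

44152


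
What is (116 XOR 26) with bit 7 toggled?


Step 1: 116 ^ 26 = 110
Step 2: 110 ^ (1 << 7) = 110 ^ 128 = 238

238


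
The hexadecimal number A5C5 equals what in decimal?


A5C5 hex = 42437 decimal

42437


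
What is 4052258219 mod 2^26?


4052258219 & 67108863 = 25726379

25726379


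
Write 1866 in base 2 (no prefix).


1866 = 11101001010 in binary

11101001010


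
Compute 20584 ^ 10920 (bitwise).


0b101000001101000 ^ 0b10101010101000 = 0b111101011000000 = 31424

31424


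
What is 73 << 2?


0b1001001 << 2 = 0b100100100 = 292

292


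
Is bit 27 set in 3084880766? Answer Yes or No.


0b10110111110111111000101101111110, bit 27 = 0. No

No


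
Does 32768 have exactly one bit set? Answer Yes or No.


0b1000000000000000. Only one bit set => Yes

Yes


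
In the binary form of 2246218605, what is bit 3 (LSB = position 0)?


0b10000101111000101001001101101101, position 3 = 1

1


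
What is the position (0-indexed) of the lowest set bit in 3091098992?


0b10111000001111100110110101110000. Lowest set bit at position 4

4


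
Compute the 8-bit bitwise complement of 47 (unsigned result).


~0b101111 = 0b11010000 = 208 (8-bit unsigned)

208


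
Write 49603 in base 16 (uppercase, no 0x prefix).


49603 = C1C3 hex

C1C3


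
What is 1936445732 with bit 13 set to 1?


1936445732 | (1 << 13) = 1936445732 | 8192 = 1936453924

1936453924


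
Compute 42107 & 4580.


0b1010010001111011 & 0b1000111100100 = 0b1100000 = 96

96


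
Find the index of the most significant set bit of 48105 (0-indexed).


0b1011101111101001. Highest set bit at position 15

15


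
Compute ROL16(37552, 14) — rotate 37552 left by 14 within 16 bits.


Rotate 0b1001001010110000 left by 14 (16-bit) = 0b10010010101100 = 9388

9388


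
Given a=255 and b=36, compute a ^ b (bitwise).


255 ^ 36 = 219

219


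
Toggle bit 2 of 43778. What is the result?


43778 ^ (1 << 2) = 43778 ^ 4 = 43782

43782


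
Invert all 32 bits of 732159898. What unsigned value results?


732159898 ^ 4294967295 = 3562807397

3562807397


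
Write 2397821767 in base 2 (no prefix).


2397821767 = 10001110111010111101101101000111 in binary

10001110111010111101101101000111


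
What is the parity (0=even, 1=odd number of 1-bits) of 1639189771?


0b1100001101101000000110100001011 has 13 ones => parity 1

1


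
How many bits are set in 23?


0b10111 has 4 set bits

4


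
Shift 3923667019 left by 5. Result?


0b11101001110111100110100001001011 << 5 = 0b1110100111011110011010000100101100000 = 125557344608

125557344608


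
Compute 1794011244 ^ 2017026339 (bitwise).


0b1101010111011100111000001101100 ^ 0b1111000001110010110000100100011 = 0b10010110101110001000101001111 = 316084559

316084559


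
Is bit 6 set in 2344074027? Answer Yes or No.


0b10001011101101111011101100101011, bit 6 = 0. No

No


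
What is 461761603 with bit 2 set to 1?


461761603 | (1 << 2) = 461761603 | 4 = 461761607

461761607


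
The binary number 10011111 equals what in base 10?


10011111 in decimal = 159

159


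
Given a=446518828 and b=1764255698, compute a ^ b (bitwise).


446518828 ^ 1764255698 = 1941254654

1941254654


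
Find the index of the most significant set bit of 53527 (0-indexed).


0b1101000100010111. Highest set bit at position 15

15


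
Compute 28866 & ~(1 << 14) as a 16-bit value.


28866 & ~(1 << 14) = 12482

12482


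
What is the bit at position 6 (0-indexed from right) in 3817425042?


0b11100011100010010100100010010010, position 6 = 0

0


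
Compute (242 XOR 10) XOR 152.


Step 1: 242 ^ 10 = 248
Step 2: 248 ^ 152 = 96

96


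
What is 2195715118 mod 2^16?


2195715118 & 65535 = 62510

62510


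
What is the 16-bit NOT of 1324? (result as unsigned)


~0b10100101100 = 0b1111101011010011 = 64211 (16-bit unsigned)

64211


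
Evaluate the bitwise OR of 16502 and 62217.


0b100000001110110 | 0b1111001100001001 = 0b1111001101111111 = 62335

62335


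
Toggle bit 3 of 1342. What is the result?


1342 ^ (1 << 3) = 1342 ^ 8 = 1334

1334


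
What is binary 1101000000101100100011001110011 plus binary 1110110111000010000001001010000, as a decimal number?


1101000000101100100011001110011 + 1110110111000010000001001010000 = 11011110111101110100100011000011 = 3740747971

3740747971


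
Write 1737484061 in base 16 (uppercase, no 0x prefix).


1737484061 = 678FE71D hex

678FE71D


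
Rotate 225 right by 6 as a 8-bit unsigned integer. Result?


Rotate 0b11100001 right by 6 (8-bit) = 0b10000111 = 135

135


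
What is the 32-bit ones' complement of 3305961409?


3305961409 ^ 4294967295 = 989005886

989005886


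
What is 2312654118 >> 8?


0b10001001110110000100110100100110 >> 8 = 0b100010011101100001001101 = 9033805

9033805


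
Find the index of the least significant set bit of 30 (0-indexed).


0b11110. Lowest set bit at position 1

1


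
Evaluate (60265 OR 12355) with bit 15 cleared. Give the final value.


Step 1: 60265 | 12355 = 64363
Step 2: 64363 & ~(1 << 15) = 31595

31595


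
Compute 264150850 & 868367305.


0b1111101111101001111101000010 & 0b110011110000100011101111001001 = 0b11100000100001101101000000 = 58858304

58858304


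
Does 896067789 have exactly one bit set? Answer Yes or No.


0b110101011010001110100011001101. Multiple bits set => No

No


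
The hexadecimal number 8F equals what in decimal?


8F hex = 143 decimal

143


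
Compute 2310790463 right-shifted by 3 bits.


0b10001001101110111101110100111111 >> 3 = 0b10001001101110111101110100111 = 288848807

288848807


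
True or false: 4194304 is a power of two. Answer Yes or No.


0b10000000000000000000000. Only one bit set => Yes

Yes


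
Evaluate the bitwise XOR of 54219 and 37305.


0b1101001111001011 ^ 0b1001000110111001 = 0b100001001110010 = 17010

17010


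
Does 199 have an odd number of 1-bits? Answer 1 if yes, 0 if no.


0b11000111 has 5 ones => parity 1

1


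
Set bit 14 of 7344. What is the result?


7344 | (1 << 14) = 7344 | 16384 = 23728

23728


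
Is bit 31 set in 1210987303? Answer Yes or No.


0b1001000001011100011001100100111, bit 31 = 0. No

No


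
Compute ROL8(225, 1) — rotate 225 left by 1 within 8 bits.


Rotate 0b11100001 left by 1 (8-bit) = 0b11000011 = 195

195


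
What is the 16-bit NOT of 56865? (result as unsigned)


~0b1101111000100001 = 0b10000111011110 = 8670 (16-bit unsigned)

8670


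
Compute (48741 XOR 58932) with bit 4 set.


Step 1: 48741 ^ 58932 = 22609
Step 2: 22609 | (1 << 4) = 22609 | 16 = 22609

22609


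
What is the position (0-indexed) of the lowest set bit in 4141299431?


0b11110110110101110011011011100111. Lowest set bit at position 0

0


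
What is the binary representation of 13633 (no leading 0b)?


13633 = 11010101000001 in binary

11010101000001


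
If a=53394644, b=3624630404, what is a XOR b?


53394644 ^ 3624630404 = 3676685392

3676685392


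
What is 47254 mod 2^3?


47254 & 7 = 6

6


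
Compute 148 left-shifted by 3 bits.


0b10010100 << 3 = 0b10010100000 = 1184

1184


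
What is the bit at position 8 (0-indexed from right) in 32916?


0b1000000010010100, position 8 = 0

0


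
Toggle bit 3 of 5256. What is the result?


5256 ^ (1 << 3) = 5256 ^ 8 = 5248

5248


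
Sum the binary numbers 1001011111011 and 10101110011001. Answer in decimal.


1001011111011 + 10101110011001 = 11111010010100 = 16020

16020


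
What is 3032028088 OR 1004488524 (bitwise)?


0b10110100101110010001001110111000 | 0b111011110111110100011101001100 = 0b10111111111111110101011111111100 = 3221182460

3221182460


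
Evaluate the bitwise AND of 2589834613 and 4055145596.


0b10011010010111011011110101110101 & 0b11110001101101001001110001111100 = 0b10010000000101001001110001110100 = 2417269876

2417269876


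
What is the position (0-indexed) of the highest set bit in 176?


0b10110000. Highest set bit at position 7

7


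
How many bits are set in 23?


0b10111 has 4 set bits

4


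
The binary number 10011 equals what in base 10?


10011 in decimal = 19

19


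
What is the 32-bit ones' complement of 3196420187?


3196420187 ^ 4294967295 = 1098547108

1098547108


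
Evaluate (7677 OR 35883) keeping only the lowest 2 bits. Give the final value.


Step 1: 7677 | 35883 = 40447
Step 2: 40447 & 3 = 3

3


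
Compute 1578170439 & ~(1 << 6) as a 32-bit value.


1578170439 & ~(1 << 6) = 1578170375

1578170375


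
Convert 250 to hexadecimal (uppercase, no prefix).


250 = FA hex

FA


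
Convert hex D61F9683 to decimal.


D61F9683 hex = 3592394371 decimal

3592394371


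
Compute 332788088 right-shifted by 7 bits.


0b10011110101011111000101111000 >> 7 = 0b1001111010101111100010 = 2599906

2599906


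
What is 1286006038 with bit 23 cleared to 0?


1286006038 & ~(1 << 23) = 1277617430

1277617430


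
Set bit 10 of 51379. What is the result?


51379 | (1 << 10) = 51379 | 1024 = 52403

52403


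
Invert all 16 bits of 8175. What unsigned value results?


8175 ^ 65535 = 57360

57360


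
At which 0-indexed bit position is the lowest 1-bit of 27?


0b11011. Lowest set bit at position 0

0


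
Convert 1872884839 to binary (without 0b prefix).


1872884839 = 1101111101000011111010001100111 in binary

1101111101000011111010001100111


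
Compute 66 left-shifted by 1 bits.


0b1000010 << 1 = 0b10000100 = 132

132


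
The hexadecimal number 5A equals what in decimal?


5A hex = 90 decimal

90


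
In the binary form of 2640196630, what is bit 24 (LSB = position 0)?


0b10011101010111100011010000010110, position 24 = 1

1


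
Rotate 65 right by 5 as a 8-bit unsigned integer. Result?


Rotate 0b1000001 right by 5 (8-bit) = 0b1010 = 10

10


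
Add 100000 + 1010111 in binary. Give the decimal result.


100000 + 1010111 = 1110111 = 119

119


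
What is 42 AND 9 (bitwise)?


0b101010 & 0b1001 = 0b1000 = 8

8


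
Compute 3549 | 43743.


0b110111011101 | 0b1010101011011111 = 0b1010111111011111 = 45023

45023


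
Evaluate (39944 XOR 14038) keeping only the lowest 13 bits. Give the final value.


Step 1: 39944 ^ 14038 = 43742
Step 2: 43742 & 8191 = 2782

2782


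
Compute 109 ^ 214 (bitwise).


0b1101101 ^ 0b11010110 = 0b10111011 = 187

187


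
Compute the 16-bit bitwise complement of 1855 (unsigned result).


~0b11100111111 = 0b1111100011000000 = 63680 (16-bit unsigned)

63680


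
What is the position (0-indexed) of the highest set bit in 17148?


0b100001011111100. Highest set bit at position 14

14


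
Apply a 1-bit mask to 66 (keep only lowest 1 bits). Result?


66 & 1 = 0

0


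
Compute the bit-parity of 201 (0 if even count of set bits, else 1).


0b11001001 has 4 ones => parity 0

0


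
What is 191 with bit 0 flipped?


191 ^ (1 << 0) = 191 ^ 1 = 190

190


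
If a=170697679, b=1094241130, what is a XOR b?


170697679 ^ 1094241130 = 1259628709

1259628709


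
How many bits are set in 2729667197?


0b10100010101100110110101001111101 has 18 set bits

18


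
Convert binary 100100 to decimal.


100100 in decimal = 36

36


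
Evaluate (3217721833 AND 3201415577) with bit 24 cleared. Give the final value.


Step 1: 3217721833 & 3201415577 = 3200289161
Step 2: 3200289161 & ~(1 << 24) = 3200289161

3200289161


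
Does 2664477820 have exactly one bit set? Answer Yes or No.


0b10011110110100001011010001111100. Multiple bits set => No

No


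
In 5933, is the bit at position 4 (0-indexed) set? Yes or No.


0b1011100101101, bit 4 = 0. No

No


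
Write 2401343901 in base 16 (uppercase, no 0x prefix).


2401343901 = 8F21999D hex

8F21999D


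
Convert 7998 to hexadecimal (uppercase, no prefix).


7998 = 1F3E hex

1F3E


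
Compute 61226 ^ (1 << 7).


61226 ^ (1 << 7) = 61226 ^ 128 = 61354

61354


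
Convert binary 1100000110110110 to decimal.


1100000110110110 in decimal = 49590

49590


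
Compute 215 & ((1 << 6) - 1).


215 & 63 = 23

23


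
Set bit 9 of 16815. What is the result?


16815 | (1 << 9) = 16815 | 512 = 17327

17327


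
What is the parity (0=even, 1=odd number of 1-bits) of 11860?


0b10111001010100 has 7 ones => parity 1

1


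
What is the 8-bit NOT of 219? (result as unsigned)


~0b11011011 = 0b100100 = 36 (8-bit unsigned)

36


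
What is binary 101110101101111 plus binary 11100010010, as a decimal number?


101110101101111 + 11100010010 = 110010010000001 = 25729

25729


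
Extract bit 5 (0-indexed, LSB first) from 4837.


0b1001011100101, position 5 = 1

1


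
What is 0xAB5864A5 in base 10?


AB5864A5 hex = 2874696869 decimal

2874696869


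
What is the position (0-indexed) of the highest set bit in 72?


0b1001000. Highest set bit at position 6

6


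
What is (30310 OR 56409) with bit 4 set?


Step 1: 30310 | 56409 = 65151
Step 2: 65151 | (1 << 4) = 65151 | 16 = 65151

65151


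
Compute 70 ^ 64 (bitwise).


0b1000110 ^ 0b1000000 = 0b110 = 6

6


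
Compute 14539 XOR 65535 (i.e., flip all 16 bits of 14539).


14539 ^ 65535 = 50996

50996


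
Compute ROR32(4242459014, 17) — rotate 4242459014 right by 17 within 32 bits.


Rotate 0b11111100110111101100100110000110 right by 17 (32-bit) = 0b1100100110000110111111001101111 = 1690533487

1690533487


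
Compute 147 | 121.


0b10010011 | 0b1111001 = 0b11111011 = 251

251


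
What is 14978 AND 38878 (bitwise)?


0b11101010000010 & 0b1001011111011110 = 0b1001010000010 = 4738

4738


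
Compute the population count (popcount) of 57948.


0b1110001001011100 has 8 set bits

8


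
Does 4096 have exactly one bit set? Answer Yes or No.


0b1000000000000. Only one bit set => Yes

Yes


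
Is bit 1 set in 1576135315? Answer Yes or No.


0b1011101111100011110101010010011, bit 1 = 1. Yes

Yes


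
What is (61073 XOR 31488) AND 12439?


Step 1: 61073 ^ 31488 = 38289
Step 2: 38289 & 12439 = 4241

4241


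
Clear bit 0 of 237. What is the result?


237 & ~(1 << 0) = 236

236


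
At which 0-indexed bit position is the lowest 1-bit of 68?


0b1000100. Lowest set bit at position 2

2


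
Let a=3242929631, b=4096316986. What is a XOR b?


3242929631 ^ 4096316986 = 895744997

895744997


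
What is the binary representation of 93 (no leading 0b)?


93 = 1011101 in binary

1011101


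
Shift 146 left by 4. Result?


0b10010010 << 4 = 0b100100100000 = 2336

2336


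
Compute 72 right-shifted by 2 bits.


0b1001000 >> 2 = 0b10010 = 18

18


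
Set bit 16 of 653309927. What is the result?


653309927 | (1 << 16) = 653309927 | 65536 = 653375463

653375463


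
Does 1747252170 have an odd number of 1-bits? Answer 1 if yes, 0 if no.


0b1101000001001001111001111001010 has 15 ones => parity 1

1


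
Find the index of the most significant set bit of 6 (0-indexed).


0b110. Highest set bit at position 2

2


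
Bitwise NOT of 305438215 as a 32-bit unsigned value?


~0b10010001101001001111000000111 = 0b11101101110010110110000111111000 = 3989529080 (32-bit unsigned)

3989529080


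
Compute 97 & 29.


0b1100001 & 0b11101 = 0b1 = 1

1


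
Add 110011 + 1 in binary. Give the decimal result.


110011 + 1 = 110100 = 52

52


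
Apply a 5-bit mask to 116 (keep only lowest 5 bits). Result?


116 & 31 = 20

20


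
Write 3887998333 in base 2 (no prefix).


3887998333 = 11100111101111100010010101111101 in binary

11100111101111100010010101111101


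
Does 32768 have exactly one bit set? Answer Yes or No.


0b1000000000000000. Only one bit set => Yes

Yes


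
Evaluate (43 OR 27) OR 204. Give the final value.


Step 1: 43 | 27 = 59
Step 2: 59 | 204 = 255

255


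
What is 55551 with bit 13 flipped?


55551 ^ (1 << 13) = 55551 ^ 8192 = 63743

63743


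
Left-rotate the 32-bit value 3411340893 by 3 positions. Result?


Rotate 0b11001011010101001110111001011101 left by 3 (32-bit) = 0b1011010101001110111001011101110 = 1520923374

1520923374


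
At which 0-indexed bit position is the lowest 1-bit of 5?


0b101. Lowest set bit at position 0

0


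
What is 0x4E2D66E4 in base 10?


4E2D66E4 hex = 1311598308 decimal

1311598308


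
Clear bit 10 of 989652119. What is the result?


989652119 & ~(1 << 10) = 989651095

989651095


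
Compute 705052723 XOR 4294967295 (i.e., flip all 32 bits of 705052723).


705052723 ^ 4294967295 = 3589914572

3589914572


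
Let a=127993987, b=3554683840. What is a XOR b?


127993987 ^ 3554683840 = 3561038659

3561038659


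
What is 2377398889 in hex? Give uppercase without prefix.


2377398889 = 8DB43A69 hex

8DB43A69


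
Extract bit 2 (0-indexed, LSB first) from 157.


0b10011101, position 2 = 1

1


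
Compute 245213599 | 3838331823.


0b1110100111011010100110011111 | 0b11100100110010000100101110101111 = 0b11101110110111011110101110111111 = 4007521215

4007521215


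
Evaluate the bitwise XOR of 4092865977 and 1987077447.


0b11110011111101000010110110111001 ^ 0b1110110011100000110010101000111 = 0b10000101100001000100100011111110 = 2240039166

2240039166


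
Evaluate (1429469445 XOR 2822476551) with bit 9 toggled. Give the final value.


Step 1: 1429469445 ^ 2822476551 = 4245187074
Step 2: 4245187074 ^ (1 << 9) = 4245187074 ^ 512 = 4245186562

4245186562


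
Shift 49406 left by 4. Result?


0b1100000011111110 << 4 = 0b11000000111111100000 = 790496

790496


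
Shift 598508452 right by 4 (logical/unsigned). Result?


0b100011101011001000001110100100 >> 4 = 0b10001110101100100000111010 = 37406778

37406778


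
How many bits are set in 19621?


0b100110010100101 has 7 set bits

7


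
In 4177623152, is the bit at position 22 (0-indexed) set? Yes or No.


0b11111001000000010111100001110000, bit 22 = 0. No

No


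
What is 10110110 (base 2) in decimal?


10110110 in decimal = 182

182


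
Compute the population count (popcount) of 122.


0b1111010 has 5 set bits

5


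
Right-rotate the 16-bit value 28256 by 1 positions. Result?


Rotate 0b110111001100000 right by 1 (16-bit) = 0b11011100110000 = 14128

14128


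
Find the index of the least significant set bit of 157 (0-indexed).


0b10011101. Lowest set bit at position 0

0


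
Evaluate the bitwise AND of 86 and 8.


0b1010110 & 0b1000 = 0b0 = 0

0


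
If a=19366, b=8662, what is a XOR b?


19366 ^ 8662 = 27248

27248


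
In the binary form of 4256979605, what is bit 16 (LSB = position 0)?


0b11111101101111000101101010010101, position 16 = 0

0


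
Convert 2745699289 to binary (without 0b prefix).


2745699289 = 10100011101010000000101111011001 in binary

10100011101010000000101111011001


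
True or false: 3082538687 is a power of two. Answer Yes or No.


0b10110111101110111100111010111111. Multiple bits set => No

No


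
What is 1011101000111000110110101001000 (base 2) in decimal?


1011101000111000110110101001000 in decimal = 1562144072

1562144072


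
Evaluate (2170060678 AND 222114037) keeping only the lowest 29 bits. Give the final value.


Step 1: 2170060678 & 222114037 = 18362500
Step 2: 18362500 & 536870911 = 18362500

18362500


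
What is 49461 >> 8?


0b1100000100110101 >> 8 = 0b11000001 = 193

193


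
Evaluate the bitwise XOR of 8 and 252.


0b1000 ^ 0b11111100 = 0b11110100 = 244

244


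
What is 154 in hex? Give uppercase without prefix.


154 = 9A hex

9A


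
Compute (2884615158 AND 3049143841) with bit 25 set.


Step 1: 2884615158 & 3049143841 = 2712549920
Step 2: 2712549920 | (1 << 25) = 2712549920 | 33554432 = 2746104352

2746104352


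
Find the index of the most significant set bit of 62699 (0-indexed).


0b1111010011101011. Highest set bit at position 15

15


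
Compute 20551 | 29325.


0b101000001000111 | 0b111001010001101 = 0b111001011001111 = 29391

29391


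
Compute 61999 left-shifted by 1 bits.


0b1111001000101111 << 1 = 0b11110010001011110 = 123998

123998


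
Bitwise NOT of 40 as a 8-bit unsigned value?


~0b101000 = 0b11010111 = 215 (8-bit unsigned)

215


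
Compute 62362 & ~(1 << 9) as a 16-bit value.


62362 & ~(1 << 9) = 61850

61850


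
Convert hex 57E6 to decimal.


57E6 hex = 22502 decimal

22502


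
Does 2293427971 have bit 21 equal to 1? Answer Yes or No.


0b10001000101100101110111100000011, bit 21 = 1. Yes

Yes


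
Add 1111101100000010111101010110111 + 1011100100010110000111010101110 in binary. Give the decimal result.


1111101100000010111101010110111 + 1011100100010110000111010101110 = 11011010000011001000100101100101 = 3658254693

3658254693


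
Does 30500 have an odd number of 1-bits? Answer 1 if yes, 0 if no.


0b111011100100100 has 8 ones => parity 0

0


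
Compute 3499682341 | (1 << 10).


3499682341 | (1 << 10) = 3499682341 | 1024 = 3499683365

3499683365


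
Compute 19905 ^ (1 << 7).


19905 ^ (1 << 7) = 19905 ^ 128 = 19777

19777


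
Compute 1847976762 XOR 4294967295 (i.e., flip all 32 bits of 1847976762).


1847976762 ^ 4294967295 = 2446990533

2446990533


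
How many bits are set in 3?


0b11 has 2 set bits

2


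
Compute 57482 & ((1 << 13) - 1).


57482 & 8191 = 138

138


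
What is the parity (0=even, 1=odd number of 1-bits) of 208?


0b11010000 has 3 ones => parity 1

1


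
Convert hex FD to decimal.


FD hex = 253 decimal

253


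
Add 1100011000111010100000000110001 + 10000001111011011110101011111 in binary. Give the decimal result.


1100011000111010100000000110001 + 10000001111011011110101011111 = 1110011010110101111110110010000 = 1935342992

1935342992
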